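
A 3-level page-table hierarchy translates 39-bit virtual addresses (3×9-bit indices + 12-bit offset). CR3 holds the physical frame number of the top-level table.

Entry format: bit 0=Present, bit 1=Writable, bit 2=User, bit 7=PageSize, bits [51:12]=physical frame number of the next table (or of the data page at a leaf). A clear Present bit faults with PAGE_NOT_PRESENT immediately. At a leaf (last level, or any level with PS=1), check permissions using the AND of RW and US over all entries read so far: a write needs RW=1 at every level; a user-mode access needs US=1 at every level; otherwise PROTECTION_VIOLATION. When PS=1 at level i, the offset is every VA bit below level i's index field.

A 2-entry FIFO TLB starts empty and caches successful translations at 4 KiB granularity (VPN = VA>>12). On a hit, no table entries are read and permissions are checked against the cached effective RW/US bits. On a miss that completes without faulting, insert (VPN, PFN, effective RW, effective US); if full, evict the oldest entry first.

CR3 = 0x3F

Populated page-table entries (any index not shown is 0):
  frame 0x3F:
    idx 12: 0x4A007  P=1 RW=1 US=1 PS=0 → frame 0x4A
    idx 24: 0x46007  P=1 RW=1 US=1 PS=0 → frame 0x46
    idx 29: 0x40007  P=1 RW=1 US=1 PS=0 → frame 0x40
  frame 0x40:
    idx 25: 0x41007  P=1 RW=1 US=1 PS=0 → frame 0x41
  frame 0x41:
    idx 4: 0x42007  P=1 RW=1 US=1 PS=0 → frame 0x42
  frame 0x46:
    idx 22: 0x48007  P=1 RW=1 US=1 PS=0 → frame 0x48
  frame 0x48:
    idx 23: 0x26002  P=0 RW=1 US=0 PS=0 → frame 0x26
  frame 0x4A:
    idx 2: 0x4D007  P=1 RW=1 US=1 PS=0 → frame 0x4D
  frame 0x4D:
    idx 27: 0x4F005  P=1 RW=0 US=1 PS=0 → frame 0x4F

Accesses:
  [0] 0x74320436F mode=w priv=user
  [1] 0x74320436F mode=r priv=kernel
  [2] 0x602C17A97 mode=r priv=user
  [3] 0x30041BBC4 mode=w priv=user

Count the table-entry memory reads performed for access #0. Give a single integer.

Trace:
#0 VA=0x74320436F (w,user):
  [0] read 0x3F idx=29: raw=0x40007 flags P=1 W=1 U=1 S=0
  [1] read 0x40 idx=25: raw=0x41007 flags P=1 W=1 U=1 S=0
  [2] read 0x41 idx=4: raw=0x42007 flags P=1 W=1 U=1 S=0
  ⇒ phys 0x4236F  [3 reads]
#1 VA=0x74320436F (r,kernel):
  TLB hit vpn=0x743204 → PA=0x4236F
#2 VA=0x602C17A97 (r,user):
  [0] read 0x3F idx=24: raw=0x46007 flags P=1 W=1 U=1 S=0
  [1] read 0x46 idx=22: raw=0x48007 flags P=1 W=1 U=1 S=0
  [2] read 0x48 idx=23: raw=0x26002 flags P=0 W=1 U=0 S=0
  ✗ PAGE_NOT_PRESENT  [3 reads]
#3 VA=0x30041BBC4 (w,user):
  [0] read 0x3F idx=12: raw=0x4A007 flags P=1 W=1 U=1 S=0
  [1] read 0x4A idx=2: raw=0x4D007 flags P=1 W=1 U=1 S=0
  [2] read 0x4D idx=27: raw=0x4F005 flags P=1 W=0 U=1 S=0
  ✗ PROTECTION_VIOLATION  [3 reads]

Entries read for #0: 3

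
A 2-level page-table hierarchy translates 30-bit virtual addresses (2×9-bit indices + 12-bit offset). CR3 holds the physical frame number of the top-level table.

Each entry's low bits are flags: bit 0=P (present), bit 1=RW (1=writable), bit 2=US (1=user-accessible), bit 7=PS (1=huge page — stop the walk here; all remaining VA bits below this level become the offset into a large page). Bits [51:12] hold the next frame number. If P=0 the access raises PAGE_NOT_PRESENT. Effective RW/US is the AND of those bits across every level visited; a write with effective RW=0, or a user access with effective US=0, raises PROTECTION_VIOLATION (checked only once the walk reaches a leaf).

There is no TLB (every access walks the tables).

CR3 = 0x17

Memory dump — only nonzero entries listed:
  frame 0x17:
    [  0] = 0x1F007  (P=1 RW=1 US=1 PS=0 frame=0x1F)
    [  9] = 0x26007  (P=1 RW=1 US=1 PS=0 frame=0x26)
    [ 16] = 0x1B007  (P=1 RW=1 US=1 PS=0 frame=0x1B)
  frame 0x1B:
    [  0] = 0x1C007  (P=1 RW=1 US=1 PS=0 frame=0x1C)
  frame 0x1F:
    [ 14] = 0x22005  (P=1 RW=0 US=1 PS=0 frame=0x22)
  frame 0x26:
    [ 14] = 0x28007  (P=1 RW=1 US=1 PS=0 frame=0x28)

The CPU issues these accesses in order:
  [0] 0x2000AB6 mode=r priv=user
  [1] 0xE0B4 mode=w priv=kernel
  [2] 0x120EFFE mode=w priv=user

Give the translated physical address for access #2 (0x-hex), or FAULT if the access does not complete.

Per-access translation:
#0 VA=0x2000AB6 (r,user):
  L0: frame=0x17 idx=16 entry=0x1B007 [P=1 RW=1 US=1 PS=0]
  L1: frame=0x1B idx=0 entry=0x1C007 [P=1 RW=1 US=1 PS=0]
  ⇒ phys 0x1CAB6  [2 reads]
#1 VA=0xE0B4 (w,kernel):
  L0: frame=0x17 idx=0 entry=0x1F007 [P=1 RW=1 US=1 PS=0]
  L1: frame=0x1F idx=14 entry=0x22005 [P=1 RW=0 US=1 PS=0]
  ⇒ fault: PROTECTION_VIOLATION  — 2 lookups
#2 VA=0x120EFFE (w,user):
  L0: frame=0x17 idx=9 entry=0x26007 [P=1 RW=1 US=1 PS=0]
  L1: frame=0x26 idx=14 entry=0x28007 [P=1 RW=1 US=1 PS=0]
  ⇒ phys 0x28FFE  [2 reads]

Access #2 PA: 0x28FFE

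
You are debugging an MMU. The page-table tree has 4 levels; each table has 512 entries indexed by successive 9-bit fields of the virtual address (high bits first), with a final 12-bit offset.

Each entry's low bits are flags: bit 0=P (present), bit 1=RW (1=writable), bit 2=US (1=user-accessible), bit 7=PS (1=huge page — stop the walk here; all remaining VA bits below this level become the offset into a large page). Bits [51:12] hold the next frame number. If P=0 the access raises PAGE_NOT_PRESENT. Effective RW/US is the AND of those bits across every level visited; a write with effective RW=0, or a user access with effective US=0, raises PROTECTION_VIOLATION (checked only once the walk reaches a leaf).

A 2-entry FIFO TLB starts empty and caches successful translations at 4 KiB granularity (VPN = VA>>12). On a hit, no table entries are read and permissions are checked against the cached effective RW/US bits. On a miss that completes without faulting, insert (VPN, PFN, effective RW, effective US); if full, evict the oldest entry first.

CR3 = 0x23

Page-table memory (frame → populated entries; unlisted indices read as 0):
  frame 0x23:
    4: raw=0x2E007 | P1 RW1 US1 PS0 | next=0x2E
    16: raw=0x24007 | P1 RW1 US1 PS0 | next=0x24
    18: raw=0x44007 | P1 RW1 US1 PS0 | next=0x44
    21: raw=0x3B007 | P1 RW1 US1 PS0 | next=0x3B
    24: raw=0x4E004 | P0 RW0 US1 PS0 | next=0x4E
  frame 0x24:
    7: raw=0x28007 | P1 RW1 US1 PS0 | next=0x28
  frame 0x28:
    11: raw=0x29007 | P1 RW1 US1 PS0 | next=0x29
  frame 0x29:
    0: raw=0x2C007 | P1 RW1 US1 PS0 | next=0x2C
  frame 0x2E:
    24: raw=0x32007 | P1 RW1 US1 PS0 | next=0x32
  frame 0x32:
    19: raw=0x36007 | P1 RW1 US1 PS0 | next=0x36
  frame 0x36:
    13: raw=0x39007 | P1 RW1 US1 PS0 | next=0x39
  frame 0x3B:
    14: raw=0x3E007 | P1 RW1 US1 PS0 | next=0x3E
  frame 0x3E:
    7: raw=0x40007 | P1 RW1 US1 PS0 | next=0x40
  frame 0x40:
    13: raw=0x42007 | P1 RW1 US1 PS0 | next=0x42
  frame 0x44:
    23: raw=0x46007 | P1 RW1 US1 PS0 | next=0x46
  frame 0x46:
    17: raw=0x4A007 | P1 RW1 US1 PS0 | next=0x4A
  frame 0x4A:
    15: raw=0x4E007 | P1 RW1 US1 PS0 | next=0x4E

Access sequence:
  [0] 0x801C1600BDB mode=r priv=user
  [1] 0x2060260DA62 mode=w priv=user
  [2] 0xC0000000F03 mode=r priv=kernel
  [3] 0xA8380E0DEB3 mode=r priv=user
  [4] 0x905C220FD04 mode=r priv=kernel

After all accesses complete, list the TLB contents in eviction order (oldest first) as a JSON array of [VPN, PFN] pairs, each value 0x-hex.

Per-access translation:
#0 VA=0x801C1600BDB (r,user):
  L0 @0x23[16] → 0x24007  P=1,RW=1,US=1,PS=0
  L1 @0x24[7] → 0x28007  P=1,RW=1,US=1,PS=0
  L2 @0x28[11] → 0x29007  P=1,RW=1,US=1,PS=0
  L3 @0x29[0] → 0x2C007  P=1,RW=1,US=1,PS=0
  → PA=0x2CBDB  (4 entries read)
#1 VA=0x2060260DA62 (w,user):
  L0 @0x23[4] → 0x2E007  P=1,RW=1,US=1,PS=0
  L1 @0x2E[24] → 0x32007  P=1,RW=1,US=1,PS=0
  L2 @0x32[19] → 0x36007  P=1,RW=1,US=1,PS=0
  L3 @0x36[13] → 0x39007  P=1,RW=1,US=1,PS=0
  → PA=0x39A62  (4 entries read)
#2 VA=0xC0000000F03 (r,kernel):
  L0 @0x23[24] → 0x4E004  P=0,RW=0,US=1,PS=0
  → PAGE_NOT_PRESENT  (1 entries read)
#3 VA=0xA8380E0DEB3 (r,user):
  L0 @0x23[21] → 0x3B007  P=1,RW=1,US=1,PS=0
  L1 @0x3B[14] → 0x3E007  P=1,RW=1,US=1,PS=0
  L2 @0x3E[7] → 0x40007  P=1,RW=1,US=1,PS=0
  L3 @0x40[13] → 0x42007  P=1,RW=1,US=1,PS=0
  → PA=0x42EB3  (4 entries read)
#4 VA=0x905C220FD04 (r,kernel):
  L0 @0x23[18] → 0x44007  P=1,RW=1,US=1,PS=0
  L1 @0x44[23] → 0x46007  P=1,RW=1,US=1,PS=0
  L2 @0x46[17] → 0x4A007  P=1,RW=1,US=1,PS=0
  L3 @0x4A[15] → 0x4E007  P=1,RW=1,US=1,PS=0
  → PA=0x4ED04  (4 entries read)

TLB: [["0xA8380E0D", "0x42"], ["0x905C220F", "0x4E"]]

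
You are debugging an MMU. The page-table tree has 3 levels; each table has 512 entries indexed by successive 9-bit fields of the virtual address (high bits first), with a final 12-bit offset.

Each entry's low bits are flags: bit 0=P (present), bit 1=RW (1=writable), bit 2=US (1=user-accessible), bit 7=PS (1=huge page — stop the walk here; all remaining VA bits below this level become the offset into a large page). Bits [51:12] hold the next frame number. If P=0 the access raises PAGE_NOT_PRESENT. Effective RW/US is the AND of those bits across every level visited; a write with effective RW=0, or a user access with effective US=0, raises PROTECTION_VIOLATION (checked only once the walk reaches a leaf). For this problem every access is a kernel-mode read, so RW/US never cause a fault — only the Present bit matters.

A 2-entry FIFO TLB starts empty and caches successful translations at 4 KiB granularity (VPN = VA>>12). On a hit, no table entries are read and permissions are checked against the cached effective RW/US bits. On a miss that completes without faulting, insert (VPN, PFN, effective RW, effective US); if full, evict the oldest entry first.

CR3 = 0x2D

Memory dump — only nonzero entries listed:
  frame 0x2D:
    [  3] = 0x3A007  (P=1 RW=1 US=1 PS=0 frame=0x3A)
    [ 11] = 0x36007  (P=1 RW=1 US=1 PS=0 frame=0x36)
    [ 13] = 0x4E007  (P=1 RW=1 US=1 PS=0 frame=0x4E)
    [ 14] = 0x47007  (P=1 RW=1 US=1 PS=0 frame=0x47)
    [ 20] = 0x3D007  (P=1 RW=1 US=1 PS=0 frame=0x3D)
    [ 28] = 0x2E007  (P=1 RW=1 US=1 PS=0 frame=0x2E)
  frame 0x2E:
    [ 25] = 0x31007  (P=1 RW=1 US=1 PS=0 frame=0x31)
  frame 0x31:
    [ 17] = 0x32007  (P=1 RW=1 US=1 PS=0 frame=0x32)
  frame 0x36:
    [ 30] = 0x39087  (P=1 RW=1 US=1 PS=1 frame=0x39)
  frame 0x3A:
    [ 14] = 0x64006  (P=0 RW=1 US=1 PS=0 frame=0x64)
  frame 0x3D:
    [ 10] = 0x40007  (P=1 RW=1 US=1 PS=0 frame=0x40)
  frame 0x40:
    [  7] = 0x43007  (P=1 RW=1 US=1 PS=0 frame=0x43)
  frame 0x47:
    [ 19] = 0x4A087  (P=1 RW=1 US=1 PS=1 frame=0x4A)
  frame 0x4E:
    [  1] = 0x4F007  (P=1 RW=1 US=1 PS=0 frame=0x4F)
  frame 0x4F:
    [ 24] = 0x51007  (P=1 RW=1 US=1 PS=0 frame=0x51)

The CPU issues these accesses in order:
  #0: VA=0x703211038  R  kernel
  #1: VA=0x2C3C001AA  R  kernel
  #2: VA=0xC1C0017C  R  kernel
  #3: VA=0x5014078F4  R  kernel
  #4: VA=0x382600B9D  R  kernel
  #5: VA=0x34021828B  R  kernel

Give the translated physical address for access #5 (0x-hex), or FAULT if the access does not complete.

Trace:
#0 VA=0x703211038 (r,kernel):
  L0: frame=0x2D idx=28 entry=0x2E007 [P=1 RW=1 US=1 PS=0]
  L1: frame=0x2E idx=25 entry=0x31007 [P=1 RW=1 US=1 PS=0]
  L2: frame=0x31 idx=17 entry=0x32007 [P=1 RW=1 US=1 PS=0]
  ⇒ phys 0x32038  [3 reads]
#1 VA=0x2C3C001AA (r,kernel):
  L0: frame=0x2D idx=11 entry=0x36007 [P=1 RW=1 US=1 PS=0]
  L1: frame=0x36 idx=30 entry=0x39087 [P=1 RW=1 US=1 PS=1]
  ⇒ phys 0x391AA (huge @L1)  [2 reads]
#2 VA=0xC1C0017C (r,kernel):
  L0: frame=0x2D idx=3 entry=0x3A007 [P=1 RW=1 US=1 PS=0]
  L1: frame=0x3A idx=14 entry=0x64006 [P=0 RW=1 US=1 PS=0]
  ✗ PAGE_NOT_PRESENT  [2 reads]
#3 VA=0x5014078F4 (r,kernel):
  L0: frame=0x2D idx=20 entry=0x3D007 [P=1 RW=1 US=1 PS=0]
  L1: frame=0x3D idx=10 entry=0x40007 [P=1 RW=1 US=1 PS=0]
  L2: frame=0x40 idx=7 entry=0x43007 [P=1 RW=1 US=1 PS=0]
  ⇒ phys 0x438F4  [3 reads]
#4 VA=0x382600B9D (r,kernel):
  L0: frame=0x2D idx=14 entry=0x47007 [P=1 RW=1 US=1 PS=0]
  L1: frame=0x47 idx=19 entry=0x4A087 [P=1 RW=1 US=1 PS=1]
  ⇒ phys 0x4AB9D (huge @L1)  [2 reads]
#5 VA=0x34021828B (r,kernel):
  L0: frame=0x2D idx=13 entry=0x4E007 [P=1 RW=1 US=1 PS=0]
  L1: frame=0x4E idx=1 entry=0x4F007 [P=1 RW=1 US=1 PS=0]
  L2: frame=0x4F idx=24 entry=0x51007 [P=1 RW=1 US=1 PS=0]
  ⇒ phys 0x5128B  [3 reads]

Access #5 PA: 0x5128B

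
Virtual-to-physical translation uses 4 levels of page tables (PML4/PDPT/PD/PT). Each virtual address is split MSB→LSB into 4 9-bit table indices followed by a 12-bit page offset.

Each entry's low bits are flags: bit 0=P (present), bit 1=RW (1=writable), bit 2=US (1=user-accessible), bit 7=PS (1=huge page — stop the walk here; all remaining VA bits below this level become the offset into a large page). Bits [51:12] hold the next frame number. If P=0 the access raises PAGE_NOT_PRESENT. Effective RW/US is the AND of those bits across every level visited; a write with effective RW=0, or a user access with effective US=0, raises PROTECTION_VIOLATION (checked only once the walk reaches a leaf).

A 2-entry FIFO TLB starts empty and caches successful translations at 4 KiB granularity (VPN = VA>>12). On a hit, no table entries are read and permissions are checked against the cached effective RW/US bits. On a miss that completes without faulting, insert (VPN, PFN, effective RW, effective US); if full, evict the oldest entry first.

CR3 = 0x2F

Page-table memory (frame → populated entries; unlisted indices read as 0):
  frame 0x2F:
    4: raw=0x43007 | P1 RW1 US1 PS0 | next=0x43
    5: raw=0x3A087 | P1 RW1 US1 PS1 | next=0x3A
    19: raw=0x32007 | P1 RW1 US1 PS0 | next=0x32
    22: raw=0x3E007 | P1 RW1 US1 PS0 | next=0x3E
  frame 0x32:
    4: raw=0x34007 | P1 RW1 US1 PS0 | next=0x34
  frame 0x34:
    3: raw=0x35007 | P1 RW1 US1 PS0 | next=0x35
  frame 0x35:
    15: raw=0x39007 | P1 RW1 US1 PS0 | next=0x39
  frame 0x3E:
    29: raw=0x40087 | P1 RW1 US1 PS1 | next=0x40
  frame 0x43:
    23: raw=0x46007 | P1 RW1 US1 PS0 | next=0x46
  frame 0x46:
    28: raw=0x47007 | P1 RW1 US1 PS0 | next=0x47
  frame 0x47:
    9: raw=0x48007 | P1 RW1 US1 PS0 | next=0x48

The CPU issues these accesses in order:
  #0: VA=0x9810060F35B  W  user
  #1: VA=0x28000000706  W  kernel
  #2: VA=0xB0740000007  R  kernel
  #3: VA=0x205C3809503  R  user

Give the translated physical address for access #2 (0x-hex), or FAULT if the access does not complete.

Per-access translation:
#0 VA=0x9810060F35B (w,user):
  lvl0: tbl 0x2F, slot 19 ⇒ 0x32007 (P1/RW1/US1/PS0)
  lvl1: tbl 0x32, slot 4 ⇒ 0x34007 (P1/RW1/US1/PS0)
  lvl2: tbl 0x34, slot 3 ⇒ 0x35007 (P1/RW1/US1/PS0)
  lvl3: tbl 0x35, slot 15 ⇒ 0x39007 (P1/RW1/US1/PS0)
  ⇒ phys 0x3935B  [4 reads]
#1 VA=0x28000000706 (w,kernel):
  lvl0: tbl 0x2F, slot 5 ⇒ 0x3A087 (P1/RW1/US1/PS1)
  ⇒ phys 0x3A706 (huge @L0)  [1 reads]
#2 VA=0xB0740000007 (r,kernel):
  lvl0: tbl 0x2F, slot 22 ⇒ 0x3E007 (P1/RW1/US1/PS0)
  lvl1: tbl 0x3E, slot 29 ⇒ 0x40087 (P1/RW1/US1/PS1)
  ⇒ phys 0x40007 (huge @L1)  [2 reads]
#3 VA=0x205C3809503 (r,user):
  lvl0: tbl 0x2F, slot 4 ⇒ 0x43007 (P1/RW1/US1/PS0)
  lvl1: tbl 0x43, slot 23 ⇒ 0x46007 (P1/RW1/US1/PS0)
  lvl2: tbl 0x46, slot 28 ⇒ 0x47007 (P1/RW1/US1/PS0)
  lvl3: tbl 0x47, slot 9 ⇒ 0x48007 (P1/RW1/US1/PS0)
  ⇒ phys 0x48503  [4 reads]

Access #2 PA: 0x40007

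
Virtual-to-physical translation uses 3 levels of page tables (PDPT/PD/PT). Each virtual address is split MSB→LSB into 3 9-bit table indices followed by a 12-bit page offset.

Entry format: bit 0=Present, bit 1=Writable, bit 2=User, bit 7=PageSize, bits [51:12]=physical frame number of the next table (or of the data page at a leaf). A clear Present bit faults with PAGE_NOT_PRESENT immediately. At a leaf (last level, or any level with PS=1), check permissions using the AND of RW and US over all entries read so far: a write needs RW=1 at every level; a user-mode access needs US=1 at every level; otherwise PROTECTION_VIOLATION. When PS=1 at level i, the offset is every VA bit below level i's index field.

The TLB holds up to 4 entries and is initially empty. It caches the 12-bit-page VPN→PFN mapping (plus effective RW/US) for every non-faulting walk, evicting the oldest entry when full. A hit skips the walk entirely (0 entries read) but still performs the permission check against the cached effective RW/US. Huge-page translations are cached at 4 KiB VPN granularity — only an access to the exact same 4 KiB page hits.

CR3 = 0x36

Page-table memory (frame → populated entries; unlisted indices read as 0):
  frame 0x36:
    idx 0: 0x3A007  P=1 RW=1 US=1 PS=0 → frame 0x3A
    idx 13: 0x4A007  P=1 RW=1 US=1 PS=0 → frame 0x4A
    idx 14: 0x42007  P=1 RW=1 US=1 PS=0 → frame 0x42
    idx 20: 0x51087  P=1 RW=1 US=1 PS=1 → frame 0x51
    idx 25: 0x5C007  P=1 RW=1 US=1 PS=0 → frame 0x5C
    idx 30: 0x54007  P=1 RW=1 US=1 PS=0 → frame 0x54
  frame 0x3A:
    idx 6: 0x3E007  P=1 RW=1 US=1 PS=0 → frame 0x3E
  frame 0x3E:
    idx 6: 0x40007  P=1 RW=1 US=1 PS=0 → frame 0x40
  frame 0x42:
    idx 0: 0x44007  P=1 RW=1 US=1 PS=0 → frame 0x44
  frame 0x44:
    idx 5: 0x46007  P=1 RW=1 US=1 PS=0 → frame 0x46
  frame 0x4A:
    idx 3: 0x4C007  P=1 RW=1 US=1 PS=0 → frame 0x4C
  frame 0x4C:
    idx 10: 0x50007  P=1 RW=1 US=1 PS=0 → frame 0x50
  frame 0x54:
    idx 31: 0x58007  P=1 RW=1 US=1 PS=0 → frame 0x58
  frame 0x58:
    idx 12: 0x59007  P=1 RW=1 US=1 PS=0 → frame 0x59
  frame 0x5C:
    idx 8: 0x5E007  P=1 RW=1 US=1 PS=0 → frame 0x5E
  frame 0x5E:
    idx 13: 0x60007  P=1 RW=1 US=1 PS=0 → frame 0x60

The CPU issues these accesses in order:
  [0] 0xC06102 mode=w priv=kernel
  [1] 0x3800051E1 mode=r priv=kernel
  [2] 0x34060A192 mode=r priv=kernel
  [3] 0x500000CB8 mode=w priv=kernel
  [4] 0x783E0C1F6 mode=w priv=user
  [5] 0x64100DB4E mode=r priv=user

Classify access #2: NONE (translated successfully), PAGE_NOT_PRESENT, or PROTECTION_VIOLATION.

Per-access translation:
#0 VA=0xC06102 (w,kernel):
  L0: frame=0x36 idx=0 entry=0x3A007 [P=1 RW=1 US=1 PS=0]
  L1: frame=0x3A idx=6 entry=0x3E007 [P=1 RW=1 US=1 PS=0]
  L2: frame=0x3E idx=6 entry=0x40007 [P=1 RW=1 US=1 PS=0]
  ⇒ phys 0x40102  [3 reads]
#1 VA=0x3800051E1 (r,kernel):
  L0: frame=0x36 idx=14 entry=0x42007 [P=1 RW=1 US=1 PS=0]
  L1: frame=0x42 idx=0 entry=0x44007 [P=1 RW=1 US=1 PS=0]
  L2: frame=0x44 idx=5 entry=0x46007 [P=1 RW=1 US=1 PS=0]
  ⇒ phys 0x461E1  [3 reads]
#2 VA=0x34060A192 (r,kernel):
  L0: frame=0x36 idx=13 entry=0x4A007 [P=1 RW=1 US=1 PS=0]
  L1: frame=0x4A idx=3 entry=0x4C007 [P=1 RW=1 US=1 PS=0]
  L2: frame=0x4C idx=10 entry=0x50007 [P=1 RW=1 US=1 PS=0]
  ⇒ phys 0x50192  [3 reads]
#3 VA=0x500000CB8 (w,kernel):
  L0: frame=0x36 idx=20 entry=0x51087 [P=1 RW=1 US=1 PS=1]
  ⇒ phys 0x51CB8 (huge @L0)  [1 reads]
#4 VA=0x783E0C1F6 (w,user):
  L0: frame=0x36 idx=30 entry=0x54007 [P=1 RW=1 US=1 PS=0]
  L1: frame=0x54 idx=31 entry=0x58007 [P=1 RW=1 US=1 PS=0]
  L2: frame=0x58 idx=12 entry=0x59007 [P=1 RW=1 US=1 PS=0]
  ⇒ phys 0x591F6  [3 reads]
#5 VA=0x64100DB4E (r,user):
  L0: frame=0x36 idx=25 entry=0x5C007 [P=1 RW=1 US=1 PS=0]
  L1: frame=0x5C idx=8 entry=0x5E007 [P=1 RW=1 US=1 PS=0]
  L2: frame=0x5E idx=13 entry=0x60007 [P=1 RW=1 US=1 PS=0]
  ⇒ phys 0x60B4E  [3 reads]

Access #2 fault: NONE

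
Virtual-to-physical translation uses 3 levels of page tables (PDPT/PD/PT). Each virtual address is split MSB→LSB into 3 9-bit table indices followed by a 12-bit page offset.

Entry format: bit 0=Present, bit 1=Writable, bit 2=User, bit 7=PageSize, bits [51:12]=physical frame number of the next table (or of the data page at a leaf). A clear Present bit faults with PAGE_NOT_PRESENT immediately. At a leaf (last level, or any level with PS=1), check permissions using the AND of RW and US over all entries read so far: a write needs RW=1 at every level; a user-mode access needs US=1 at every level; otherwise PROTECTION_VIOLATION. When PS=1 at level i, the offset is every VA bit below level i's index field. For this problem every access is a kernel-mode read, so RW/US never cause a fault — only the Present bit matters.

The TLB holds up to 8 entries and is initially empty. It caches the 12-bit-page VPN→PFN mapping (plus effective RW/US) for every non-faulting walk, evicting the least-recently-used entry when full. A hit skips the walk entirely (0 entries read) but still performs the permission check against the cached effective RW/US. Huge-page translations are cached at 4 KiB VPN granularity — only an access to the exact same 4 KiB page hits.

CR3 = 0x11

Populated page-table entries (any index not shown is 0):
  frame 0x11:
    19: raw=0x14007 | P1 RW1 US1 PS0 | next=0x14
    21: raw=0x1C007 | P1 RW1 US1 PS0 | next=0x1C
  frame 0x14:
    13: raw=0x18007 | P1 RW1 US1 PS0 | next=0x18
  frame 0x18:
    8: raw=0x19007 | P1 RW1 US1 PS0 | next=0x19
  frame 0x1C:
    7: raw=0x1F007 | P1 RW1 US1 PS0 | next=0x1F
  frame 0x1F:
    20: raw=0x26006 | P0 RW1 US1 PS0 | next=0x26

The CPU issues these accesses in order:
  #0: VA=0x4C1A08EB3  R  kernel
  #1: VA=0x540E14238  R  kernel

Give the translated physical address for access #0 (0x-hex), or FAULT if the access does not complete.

Per-access translation:
#0 VA=0x4C1A08EB3 (r,kernel):
  L0 @0x11[19] → 0x14007  P=1,RW=1,US=1,PS=0
  L1 @0x14[13] → 0x18007  P=1,RW=1,US=1,PS=0
  L2 @0x18[8] → 0x19007  P=1,RW=1,US=1,PS=0
  ✓ 0x19EB3  — 3 lookups
#1 VA=0x540E14238 (r,kernel):
  L0 @0x11[21] → 0x1C007  P=1,RW=1,US=1,PS=0
  L1 @0x1C[7] → 0x1F007  P=1,RW=1,US=1,PS=0
  L2 @0x1F[20] → 0x26006  P=0,RW=1,US=1,PS=0
  ✗ PAGE_NOT_PRESENT  [3 reads]

Access #0 PA: 0x19EB3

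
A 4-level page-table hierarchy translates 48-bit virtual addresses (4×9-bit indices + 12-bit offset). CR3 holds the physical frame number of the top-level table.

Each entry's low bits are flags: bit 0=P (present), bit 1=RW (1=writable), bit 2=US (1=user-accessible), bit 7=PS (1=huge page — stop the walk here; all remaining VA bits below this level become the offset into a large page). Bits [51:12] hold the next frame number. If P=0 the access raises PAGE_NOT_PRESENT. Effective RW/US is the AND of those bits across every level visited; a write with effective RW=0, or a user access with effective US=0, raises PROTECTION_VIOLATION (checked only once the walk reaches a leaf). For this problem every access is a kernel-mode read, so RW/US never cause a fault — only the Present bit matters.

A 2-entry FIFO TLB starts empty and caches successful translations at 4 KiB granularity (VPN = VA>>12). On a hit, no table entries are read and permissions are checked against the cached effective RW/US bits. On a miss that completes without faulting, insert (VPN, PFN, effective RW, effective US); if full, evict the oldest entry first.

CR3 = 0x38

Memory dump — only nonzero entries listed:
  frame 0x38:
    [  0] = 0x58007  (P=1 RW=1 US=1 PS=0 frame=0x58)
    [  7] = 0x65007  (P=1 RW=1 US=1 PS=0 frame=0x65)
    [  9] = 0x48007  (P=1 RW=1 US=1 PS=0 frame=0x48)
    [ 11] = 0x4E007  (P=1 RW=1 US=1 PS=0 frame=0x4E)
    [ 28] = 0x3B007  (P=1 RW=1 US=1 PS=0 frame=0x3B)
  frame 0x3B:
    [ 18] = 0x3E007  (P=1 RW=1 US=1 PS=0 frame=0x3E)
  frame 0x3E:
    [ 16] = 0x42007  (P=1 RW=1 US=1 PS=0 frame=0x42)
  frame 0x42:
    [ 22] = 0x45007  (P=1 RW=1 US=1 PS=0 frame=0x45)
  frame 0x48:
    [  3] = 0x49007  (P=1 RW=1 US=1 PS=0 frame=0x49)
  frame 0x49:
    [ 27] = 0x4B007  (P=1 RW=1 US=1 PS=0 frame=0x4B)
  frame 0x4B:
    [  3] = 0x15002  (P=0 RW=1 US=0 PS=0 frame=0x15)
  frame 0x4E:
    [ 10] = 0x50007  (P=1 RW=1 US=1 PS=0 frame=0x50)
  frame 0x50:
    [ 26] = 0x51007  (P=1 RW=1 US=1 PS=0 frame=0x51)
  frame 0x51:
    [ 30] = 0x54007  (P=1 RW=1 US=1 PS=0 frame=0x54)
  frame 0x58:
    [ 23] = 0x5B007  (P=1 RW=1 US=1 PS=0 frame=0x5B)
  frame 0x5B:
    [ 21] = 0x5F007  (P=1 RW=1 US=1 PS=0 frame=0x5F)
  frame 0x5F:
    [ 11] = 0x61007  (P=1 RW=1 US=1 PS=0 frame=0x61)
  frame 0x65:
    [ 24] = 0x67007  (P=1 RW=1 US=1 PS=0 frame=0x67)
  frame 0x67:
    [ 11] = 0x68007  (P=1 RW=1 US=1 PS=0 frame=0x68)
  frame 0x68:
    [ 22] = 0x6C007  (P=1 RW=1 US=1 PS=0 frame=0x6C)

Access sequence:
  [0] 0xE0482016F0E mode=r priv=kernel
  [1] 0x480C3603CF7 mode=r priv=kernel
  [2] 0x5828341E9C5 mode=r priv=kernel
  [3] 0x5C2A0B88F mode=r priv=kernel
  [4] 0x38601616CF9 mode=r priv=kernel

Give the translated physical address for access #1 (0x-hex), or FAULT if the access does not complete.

Walk each access:
#0 VA=0xE0482016F0E (r,kernel):
  L0: frame=0x38 idx=28 entry=0x3B007 [P=1 RW=1 US=1 PS=0]
  L1: frame=0x3B idx=18 entry=0x3E007 [P=1 RW=1 US=1 PS=0]
  L2: frame=0x3E idx=16 entry=0x42007 [P=1 RW=1 US=1 PS=0]
  L3: frame=0x42 idx=22 entry=0x45007 [P=1 RW=1 US=1 PS=0]
  ⇒ phys 0x45F0E  [4 reads]
#1 VA=0x480C3603CF7 (r,kernel):
  L0: frame=0x38 idx=9 entry=0x48007 [P=1 RW=1 US=1 PS=0]
  L1: frame=0x48 idx=3 entry=0x49007 [P=1 RW=1 US=1 PS=0]
  L2: frame=0x49 idx=27 entry=0x4B007 [P=1 RW=1 US=1 PS=0]
  L3: frame=0x4B idx=3 entry=0x15002 [P=0 RW=1 US=0 PS=0]
  → PAGE_NOT_PRESENT  (4 entries read)
#2 VA=0x5828341E9C5 (r,kernel):
  L0: frame=0x38 idx=11 entry=0x4E007 [P=1 RW=1 US=1 PS=0]
  L1: frame=0x4E idx=10 entry=0x50007 [P=1 RW=1 US=1 PS=0]
  L2: frame=0x50 idx=26 entry=0x51007 [P=1 RW=1 US=1 PS=0]
  L3: frame=0x51 idx=30 entry=0x54007 [P=1 RW=1 US=1 PS=0]
  ⇒ phys 0x549C5  [4 reads]
#3 VA=0x5C2A0B88F (r,kernel):
  L0: frame=0x38 idx=0 entry=0x58007 [P=1 RW=1 US=1 PS=0]
  L1: frame=0x58 idx=23 entry=0x5B007 [P=1 RW=1 US=1 PS=0]
  L2: frame=0x5B idx=21 entry=0x5F007 [P=1 RW=1 US=1 PS=0]
  L3: frame=0x5F idx=11 entry=0x61007 [P=1 RW=1 US=1 PS=0]
  ⇒ phys 0x6188F  [4 reads]
#4 VA=0x38601616CF9 (r,kernel):
  L0: frame=0x38 idx=7 entry=0x65007 [P=1 RW=1 US=1 PS=0]
  L1: frame=0x65 idx=24 entry=0x67007 [P=1 RW=1 US=1 PS=0]
  L2: frame=0x67 idx=11 entry=0x68007 [P=1 RW=1 US=1 PS=0]
  L3: frame=0x68 idx=22 entry=0x6C007 [P=1 RW=1 US=1 PS=0]
  ⇒ phys 0x6CCF9  [4 reads]

Access #1 PA: FAULT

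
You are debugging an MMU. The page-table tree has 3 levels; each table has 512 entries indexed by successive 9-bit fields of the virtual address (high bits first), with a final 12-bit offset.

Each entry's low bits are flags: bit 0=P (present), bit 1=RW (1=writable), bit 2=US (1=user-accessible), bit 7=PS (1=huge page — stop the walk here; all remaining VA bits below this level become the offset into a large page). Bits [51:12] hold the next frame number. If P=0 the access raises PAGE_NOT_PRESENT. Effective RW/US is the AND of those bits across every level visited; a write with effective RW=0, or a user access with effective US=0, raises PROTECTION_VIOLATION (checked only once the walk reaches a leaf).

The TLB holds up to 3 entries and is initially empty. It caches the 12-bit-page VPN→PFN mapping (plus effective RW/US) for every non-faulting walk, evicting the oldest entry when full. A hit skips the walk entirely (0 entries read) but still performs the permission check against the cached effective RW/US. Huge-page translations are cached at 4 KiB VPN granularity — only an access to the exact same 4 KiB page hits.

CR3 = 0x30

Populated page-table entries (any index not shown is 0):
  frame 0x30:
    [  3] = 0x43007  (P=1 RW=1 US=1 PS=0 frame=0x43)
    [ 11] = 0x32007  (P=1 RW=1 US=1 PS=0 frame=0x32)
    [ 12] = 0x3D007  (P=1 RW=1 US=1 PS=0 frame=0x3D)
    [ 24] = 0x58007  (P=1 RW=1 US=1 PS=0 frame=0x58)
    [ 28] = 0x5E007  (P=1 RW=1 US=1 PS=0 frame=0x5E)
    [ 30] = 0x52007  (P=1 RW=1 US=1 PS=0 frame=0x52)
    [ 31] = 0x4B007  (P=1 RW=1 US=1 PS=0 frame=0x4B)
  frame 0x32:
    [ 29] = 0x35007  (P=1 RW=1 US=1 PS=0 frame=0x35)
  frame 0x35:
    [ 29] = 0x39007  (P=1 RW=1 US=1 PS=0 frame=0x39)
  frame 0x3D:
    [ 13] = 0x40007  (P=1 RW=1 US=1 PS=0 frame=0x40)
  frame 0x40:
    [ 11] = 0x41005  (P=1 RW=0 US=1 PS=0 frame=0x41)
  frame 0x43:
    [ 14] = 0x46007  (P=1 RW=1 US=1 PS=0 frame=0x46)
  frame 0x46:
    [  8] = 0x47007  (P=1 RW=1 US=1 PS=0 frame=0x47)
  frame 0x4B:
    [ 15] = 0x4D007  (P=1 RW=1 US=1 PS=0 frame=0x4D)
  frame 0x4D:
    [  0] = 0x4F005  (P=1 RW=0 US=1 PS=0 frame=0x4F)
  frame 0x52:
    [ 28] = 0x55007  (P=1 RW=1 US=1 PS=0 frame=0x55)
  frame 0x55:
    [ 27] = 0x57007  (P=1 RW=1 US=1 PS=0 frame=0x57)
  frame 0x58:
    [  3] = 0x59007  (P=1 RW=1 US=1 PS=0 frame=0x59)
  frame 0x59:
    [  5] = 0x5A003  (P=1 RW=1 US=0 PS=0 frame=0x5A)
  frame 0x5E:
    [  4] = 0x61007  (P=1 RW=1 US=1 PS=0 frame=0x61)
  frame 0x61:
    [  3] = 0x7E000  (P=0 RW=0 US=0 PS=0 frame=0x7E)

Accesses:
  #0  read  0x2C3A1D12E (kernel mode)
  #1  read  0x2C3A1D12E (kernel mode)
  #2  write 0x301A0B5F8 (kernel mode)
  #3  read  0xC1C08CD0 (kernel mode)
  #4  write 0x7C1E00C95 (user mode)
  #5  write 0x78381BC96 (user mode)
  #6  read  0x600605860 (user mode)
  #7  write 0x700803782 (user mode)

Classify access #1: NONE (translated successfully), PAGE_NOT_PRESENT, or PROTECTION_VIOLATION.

Trace:
#0 VA=0x2C3A1D12E (r,kernel):
  L0 @0x30[11] → 0x32007  P=1,RW=1,US=1,PS=0
  L1 @0x32[29] → 0x35007  P=1,RW=1,US=1,PS=0
  L2 @0x35[29] → 0x39007  P=1,RW=1,US=1,PS=0
  ✓ 0x3912E  — 3 lookups
#1 VA=0x2C3A1D12E (r,kernel):
  TLB hit vpn=0x2C3A1D → PA=0x3912E
#2 VA=0x301A0B5F8 (w,kernel):
  L0 @0x30[12] → 0x3D007  P=1,RW=1,US=1,PS=0
  L1 @0x3D[13] → 0x40007  P=1,RW=1,US=1,PS=0
  L2 @0x40[11] → 0x41005  P=1,RW=0,US=1,PS=0
  ✗ PROTECTION_VIOLATION  [3 reads]
#3 VA=0xC1C08CD0 (r,kernel):
  L0 @0x30[3] → 0x43007  P=1,RW=1,US=1,PS=0
  L1 @0x43[14] → 0x46007  P=1,RW=1,US=1,PS=0
  L2 @0x46[8] → 0x47007  P=1,RW=1,US=1,PS=0
  ✓ 0x47CD0  — 3 lookups
#4 VA=0x7C1E00C95 (w,user):
  L0 @0x30[31] → 0x4B007  P=1,RW=1,US=1,PS=0
  L1 @0x4B[15] → 0x4D007  P=1,RW=1,US=1,PS=0
  L2 @0x4D[0] → 0x4F005  P=1,RW=0,US=1,PS=0
  ✗ PROTECTION_VIOLATION  [3 reads]
#5 VA=0x78381BC96 (w,user):
  L0 @0x30[30] → 0x52007  P=1,RW=1,US=1,PS=0
  L1 @0x52[28] → 0x55007  P=1,RW=1,US=1,PS=0
  L2 @0x55[27] → 0x57007  P=1,RW=1,US=1,PS=0
  ✓ 0x57C96  — 3 lookups
#6 VA=0x600605860 (r,user):
  L0 @0x30[24] → 0x58007  P=1,RW=1,US=1,PS=0
  L1 @0x58[3] → 0x59007  P=1,RW=1,US=1,PS=0
  L2 @0x59[5] → 0x5A003  P=1,RW=1,US=0,PS=0
  ✗ PROTECTION_VIOLATION  [3 reads]
#7 VA=0x700803782 (w,user):
  L0 @0x30[28] → 0x5E007  P=1,RW=1,US=1,PS=0
  L1 @0x5E[4] → 0x61007  P=1,RW=1,US=1,PS=0
  L2 @0x61[3] → 0x7E000  P=0,RW=0,US=0,PS=0
  ✗ PAGE_NOT_PRESENT  [3 reads]

Access #1 fault: NONE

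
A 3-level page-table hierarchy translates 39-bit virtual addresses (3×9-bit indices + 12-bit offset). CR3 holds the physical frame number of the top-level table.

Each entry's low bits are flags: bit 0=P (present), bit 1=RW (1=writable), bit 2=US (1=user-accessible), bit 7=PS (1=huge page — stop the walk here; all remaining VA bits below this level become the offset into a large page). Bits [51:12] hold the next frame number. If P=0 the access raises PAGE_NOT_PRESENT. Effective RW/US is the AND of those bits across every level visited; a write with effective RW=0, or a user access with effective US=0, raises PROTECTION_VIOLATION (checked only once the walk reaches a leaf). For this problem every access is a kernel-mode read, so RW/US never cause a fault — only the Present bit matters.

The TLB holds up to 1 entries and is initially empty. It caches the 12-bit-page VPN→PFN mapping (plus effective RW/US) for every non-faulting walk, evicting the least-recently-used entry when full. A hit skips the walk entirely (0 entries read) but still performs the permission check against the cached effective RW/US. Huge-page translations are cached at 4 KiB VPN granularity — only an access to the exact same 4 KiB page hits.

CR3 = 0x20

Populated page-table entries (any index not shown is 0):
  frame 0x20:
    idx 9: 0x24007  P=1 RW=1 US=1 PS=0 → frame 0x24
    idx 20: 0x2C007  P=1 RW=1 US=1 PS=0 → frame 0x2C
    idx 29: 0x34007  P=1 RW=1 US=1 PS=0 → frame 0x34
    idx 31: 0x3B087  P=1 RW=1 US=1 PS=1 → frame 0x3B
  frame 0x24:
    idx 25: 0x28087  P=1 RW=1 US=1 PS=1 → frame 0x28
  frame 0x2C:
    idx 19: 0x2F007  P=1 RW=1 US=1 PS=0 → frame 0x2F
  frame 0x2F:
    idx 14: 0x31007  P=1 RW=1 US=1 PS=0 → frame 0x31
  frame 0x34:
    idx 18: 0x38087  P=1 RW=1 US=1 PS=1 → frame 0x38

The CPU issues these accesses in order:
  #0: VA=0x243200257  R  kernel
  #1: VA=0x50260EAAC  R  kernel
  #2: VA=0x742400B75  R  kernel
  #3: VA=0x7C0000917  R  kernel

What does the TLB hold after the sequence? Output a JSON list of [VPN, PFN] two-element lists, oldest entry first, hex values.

Trace:
#0 VA=0x243200257 (r,kernel):
  [0] read 0x20 idx=9: raw=0x24007 flags P=1 W=1 U=1 S=0
  [1] read 0x24 idx=25: raw=0x28087 flags P=1 W=1 U=1 S=1
  ⇒ phys 0x28257 (huge @L1)  [2 reads]
#1 VA=0x50260EAAC (r,kernel):
  [0] read 0x20 idx=20: raw=0x2C007 flags P=1 W=1 U=1 S=0
  [1] read 0x2C idx=19: raw=0x2F007 flags P=1 W=1 U=1 S=0
  [2] read 0x2F idx=14: raw=0x31007 flags P=1 W=1 U=1 S=0
  ⇒ phys 0x31AAC  [3 reads]
#2 VA=0x742400B75 (r,kernel):
  [0] read 0x20 idx=29: raw=0x34007 flags P=1 W=1 U=1 S=0
  [1] read 0x34 idx=18: raw=0x38087 flags P=1 W=1 U=1 S=1
  ⇒ phys 0x38B75 (huge @L1)  [2 reads]
#3 VA=0x7C0000917 (r,kernel):
  [0] read 0x20 idx=31: raw=0x3B087 flags P=1 W=1 U=1 S=1
  ⇒ phys 0x3B917 (huge @L0)  [1 reads]

TLB: [["0x7C0000", "0x3B"]]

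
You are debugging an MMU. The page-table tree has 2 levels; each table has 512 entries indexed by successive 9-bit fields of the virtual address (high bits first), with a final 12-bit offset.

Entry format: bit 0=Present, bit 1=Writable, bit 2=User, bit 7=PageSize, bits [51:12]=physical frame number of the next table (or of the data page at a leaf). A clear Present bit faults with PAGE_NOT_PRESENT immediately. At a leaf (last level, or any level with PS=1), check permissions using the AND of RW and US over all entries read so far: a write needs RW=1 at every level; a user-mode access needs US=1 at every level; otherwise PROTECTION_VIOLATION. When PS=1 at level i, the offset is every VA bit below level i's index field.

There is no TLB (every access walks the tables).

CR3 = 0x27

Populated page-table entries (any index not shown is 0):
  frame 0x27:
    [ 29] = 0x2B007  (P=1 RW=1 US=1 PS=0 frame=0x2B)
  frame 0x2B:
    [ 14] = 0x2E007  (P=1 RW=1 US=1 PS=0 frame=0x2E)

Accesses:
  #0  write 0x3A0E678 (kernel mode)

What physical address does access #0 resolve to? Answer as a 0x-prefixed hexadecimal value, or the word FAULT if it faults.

Walk each access:
#0 VA=0x3A0E678 (w,kernel):
  [0] read 0x27 idx=29: raw=0x2B007 flags P=1 W=1 U=1 S=0
  [1] read 0x2B idx=14: raw=0x2E007 flags P=1 W=1 U=1 S=0
  ⇒ phys 0x2E678  [2 reads]

Access #0 PA: 0x2E678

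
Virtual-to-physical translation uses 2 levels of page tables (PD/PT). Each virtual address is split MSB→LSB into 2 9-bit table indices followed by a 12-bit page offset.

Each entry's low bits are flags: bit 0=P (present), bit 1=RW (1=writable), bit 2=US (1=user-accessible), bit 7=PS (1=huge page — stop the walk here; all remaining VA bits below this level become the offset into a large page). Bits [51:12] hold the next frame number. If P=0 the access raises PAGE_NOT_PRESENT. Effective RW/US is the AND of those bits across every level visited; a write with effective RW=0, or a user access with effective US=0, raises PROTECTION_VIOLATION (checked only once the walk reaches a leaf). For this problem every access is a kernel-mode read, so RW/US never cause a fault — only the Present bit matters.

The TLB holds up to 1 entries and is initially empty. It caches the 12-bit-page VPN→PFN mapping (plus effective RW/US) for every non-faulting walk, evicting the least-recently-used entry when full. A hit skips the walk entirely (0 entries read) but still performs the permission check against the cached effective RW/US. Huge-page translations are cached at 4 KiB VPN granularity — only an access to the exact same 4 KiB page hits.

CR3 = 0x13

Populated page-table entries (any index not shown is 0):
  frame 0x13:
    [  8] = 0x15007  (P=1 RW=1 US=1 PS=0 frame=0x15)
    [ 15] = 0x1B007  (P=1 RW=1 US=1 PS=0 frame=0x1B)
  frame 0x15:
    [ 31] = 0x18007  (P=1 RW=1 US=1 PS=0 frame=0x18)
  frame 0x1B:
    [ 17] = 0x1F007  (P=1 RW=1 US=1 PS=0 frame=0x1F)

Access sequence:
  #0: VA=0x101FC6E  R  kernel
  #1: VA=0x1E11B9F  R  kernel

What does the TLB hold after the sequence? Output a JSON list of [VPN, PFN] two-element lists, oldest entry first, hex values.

Walk each access:
#0 VA=0x101FC6E (r,kernel):
  L0 @0x13[8] → 0x15007  P=1,RW=1,US=1,PS=0
  L1 @0x15[31] → 0x18007  P=1,RW=1,US=1,PS=0
  → PA=0x18C6E  (2 entries read)
#1 VA=0x1E11B9F (r,kernel):
  L0 @0x13[15] → 0x1B007  P=1,RW=1,US=1,PS=0
  L1 @0x1B[17] → 0x1F007  P=1,RW=1,US=1,PS=0
  → PA=0x1FB9F  (2 entries read)

TLB: [["0x1E11", "0x1F"]]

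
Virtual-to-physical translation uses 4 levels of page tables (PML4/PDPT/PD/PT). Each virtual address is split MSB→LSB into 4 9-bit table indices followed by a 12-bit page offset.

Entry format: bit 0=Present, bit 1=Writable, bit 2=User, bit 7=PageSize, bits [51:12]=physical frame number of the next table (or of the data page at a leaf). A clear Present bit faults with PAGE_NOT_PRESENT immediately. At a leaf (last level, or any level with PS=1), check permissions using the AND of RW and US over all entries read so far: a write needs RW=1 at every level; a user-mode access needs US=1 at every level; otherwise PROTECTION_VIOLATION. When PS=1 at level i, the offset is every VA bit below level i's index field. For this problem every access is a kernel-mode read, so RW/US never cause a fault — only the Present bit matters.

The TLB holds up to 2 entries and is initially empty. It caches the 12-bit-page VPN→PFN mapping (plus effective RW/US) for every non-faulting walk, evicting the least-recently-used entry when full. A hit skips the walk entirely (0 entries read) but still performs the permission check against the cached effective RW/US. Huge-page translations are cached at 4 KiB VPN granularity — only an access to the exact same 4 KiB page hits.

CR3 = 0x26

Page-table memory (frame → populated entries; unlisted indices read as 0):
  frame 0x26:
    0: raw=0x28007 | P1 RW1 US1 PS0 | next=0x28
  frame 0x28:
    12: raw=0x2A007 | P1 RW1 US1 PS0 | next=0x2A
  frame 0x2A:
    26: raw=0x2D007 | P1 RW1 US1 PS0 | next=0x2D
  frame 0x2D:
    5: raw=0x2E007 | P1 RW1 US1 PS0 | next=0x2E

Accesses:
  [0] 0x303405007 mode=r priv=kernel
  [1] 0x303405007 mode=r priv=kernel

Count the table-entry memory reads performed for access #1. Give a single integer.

Per-access translation:
#0 VA=0x303405007 (r,kernel):
  lvl0: tbl 0x26, slot 0 ⇒ 0x28007 (P1/RW1/US1/PS0)
  lvl1: tbl 0x28, slot 12 ⇒ 0x2A007 (P1/RW1/US1/PS0)
  lvl2: tbl 0x2A, slot 26 ⇒ 0x2D007 (P1/RW1/US1/PS0)
  lvl3: tbl 0x2D, slot 5 ⇒ 0x2E007 (P1/RW1/US1/PS0)
  → PA=0x2E007  (4 entries read)
#1 VA=0x303405007 (r,kernel):
  TLB hit vpn=0x303405 → PA=0x2E007

Entries read for #1: 0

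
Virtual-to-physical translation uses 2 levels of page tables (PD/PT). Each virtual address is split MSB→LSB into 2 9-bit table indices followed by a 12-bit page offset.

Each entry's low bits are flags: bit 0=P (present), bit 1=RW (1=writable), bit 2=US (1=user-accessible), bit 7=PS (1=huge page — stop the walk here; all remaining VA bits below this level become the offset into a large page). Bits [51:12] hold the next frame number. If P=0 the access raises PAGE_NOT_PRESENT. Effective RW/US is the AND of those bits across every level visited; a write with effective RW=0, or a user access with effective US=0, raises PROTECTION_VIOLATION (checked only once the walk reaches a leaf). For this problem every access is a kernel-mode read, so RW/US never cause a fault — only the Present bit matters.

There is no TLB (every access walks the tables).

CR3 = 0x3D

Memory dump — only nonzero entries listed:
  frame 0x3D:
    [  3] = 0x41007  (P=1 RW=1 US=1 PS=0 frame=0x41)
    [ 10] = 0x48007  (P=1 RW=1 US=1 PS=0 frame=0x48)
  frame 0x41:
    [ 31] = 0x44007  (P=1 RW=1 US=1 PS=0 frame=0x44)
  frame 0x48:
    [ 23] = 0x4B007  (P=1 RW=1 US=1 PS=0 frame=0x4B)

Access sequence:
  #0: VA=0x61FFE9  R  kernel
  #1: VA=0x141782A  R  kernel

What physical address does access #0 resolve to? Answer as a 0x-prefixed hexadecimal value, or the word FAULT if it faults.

Trace:
#0 VA=0x61FFE9 (r,kernel):
  L0: frame=0x3D idx=3 entry=0x41007 [P=1 RW=1 US=1 PS=0]
  L1: frame=0x41 idx=31 entry=0x44007 [P=1 RW=1 US=1 PS=0]
  ⇒ phys 0x44FE9  [2 reads]
#1 VA=0x141782A (r,kernel):
  L0: frame=0x3D idx=10 entry=0x48007 [P=1 RW=1 US=1 PS=0]
  L1: frame=0x48 idx=23 entry=0x4B007 [P=1 RW=1 US=1 PS=0]
  ⇒ phys 0x4B82A  [2 reads]

Access #0 PA: 0x44FE9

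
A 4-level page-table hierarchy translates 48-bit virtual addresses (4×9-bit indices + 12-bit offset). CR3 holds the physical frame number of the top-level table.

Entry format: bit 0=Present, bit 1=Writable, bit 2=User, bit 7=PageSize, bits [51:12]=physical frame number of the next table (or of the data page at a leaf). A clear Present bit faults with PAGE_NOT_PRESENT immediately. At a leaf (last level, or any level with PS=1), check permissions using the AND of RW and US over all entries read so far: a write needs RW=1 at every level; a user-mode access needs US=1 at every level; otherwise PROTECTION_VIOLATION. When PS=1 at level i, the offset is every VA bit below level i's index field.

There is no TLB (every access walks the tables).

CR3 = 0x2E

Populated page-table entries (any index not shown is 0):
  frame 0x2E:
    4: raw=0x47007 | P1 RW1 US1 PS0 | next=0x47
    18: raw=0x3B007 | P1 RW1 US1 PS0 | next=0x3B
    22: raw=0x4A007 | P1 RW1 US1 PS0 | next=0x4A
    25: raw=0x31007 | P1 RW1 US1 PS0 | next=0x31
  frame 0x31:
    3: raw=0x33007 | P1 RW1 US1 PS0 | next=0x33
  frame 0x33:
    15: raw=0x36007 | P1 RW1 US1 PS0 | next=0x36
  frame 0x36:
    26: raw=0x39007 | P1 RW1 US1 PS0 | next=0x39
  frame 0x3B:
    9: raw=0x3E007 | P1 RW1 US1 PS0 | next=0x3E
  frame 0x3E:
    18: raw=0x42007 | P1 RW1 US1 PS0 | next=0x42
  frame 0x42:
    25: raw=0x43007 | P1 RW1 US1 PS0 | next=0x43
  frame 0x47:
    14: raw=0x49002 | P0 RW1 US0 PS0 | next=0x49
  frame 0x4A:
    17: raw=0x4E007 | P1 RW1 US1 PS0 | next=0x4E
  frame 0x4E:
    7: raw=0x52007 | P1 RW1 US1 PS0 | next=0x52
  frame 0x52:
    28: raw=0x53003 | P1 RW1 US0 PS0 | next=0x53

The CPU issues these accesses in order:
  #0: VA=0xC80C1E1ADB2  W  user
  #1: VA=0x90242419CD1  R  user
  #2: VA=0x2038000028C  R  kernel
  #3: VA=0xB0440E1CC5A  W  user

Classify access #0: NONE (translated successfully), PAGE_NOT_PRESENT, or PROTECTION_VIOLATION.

Per-access translation:
#0 VA=0xC80C1E1ADB2 (w,user):
  L0: frame=0x2E idx=25 entry=0x31007 [P=1 RW=1 US=1 PS=0]
  L1: frame=0x31 idx=3 entry=0x33007 [P=1 RW=1 US=1 PS=0]
  L2: frame=0x33 idx=15 entry=0x36007 [P=1 RW=1 US=1 PS=0]
  L3: frame=0x36 idx=26 entry=0x39007 [P=1 RW=1 US=1 PS=0]
  → PA=0x39DB2  (4 entries read)
#1 VA=0x90242419CD1 (r,user):
  L0: frame=0x2E idx=18 entry=0x3B007 [P=1 RW=1 US=1 PS=0]
  L1: frame=0x3B idx=9 entry=0x3E007 [P=1 RW=1 US=1 PS=0]
  L2: frame=0x3E idx=18 entry=0x42007 [P=1 RW=1 US=1 PS=0]
  L3: frame=0x42 idx=25 entry=0x43007 [P=1 RW=1 US=1 PS=0]
  → PA=0x43CD1  (4 entries read)
#2 VA=0x2038000028C (r,kernel):
  L0: frame=0x2E idx=4 entry=0x47007 [P=1 RW=1 US=1 PS=0]
  L1: frame=0x47 idx=14 entry=0x49002 [P=0 RW=1 US=0 PS=0]
  ⇒ fault: PAGE_NOT_PRESENT  — 2 lookups
#3 VA=0xB0440E1CC5A (w,user):
  L0: frame=0x2E idx=22 entry=0x4A007 [P=1 RW=1 US=1 PS=0]
  L1: frame=0x4A idx=17 entry=0x4E007 [P=1 RW=1 US=1 PS=0]
  L2: frame=0x4E idx=7 entry=0x52007 [P=1 RW=1 US=1 PS=0]
  L3: frame=0x52 idx=28 entry=0x53003 [P=1 RW=1 US=0 PS=0]
  ⇒ fault: PROTECTION_VIOLATION  — 4 lookups

Access #0 fault: NONE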